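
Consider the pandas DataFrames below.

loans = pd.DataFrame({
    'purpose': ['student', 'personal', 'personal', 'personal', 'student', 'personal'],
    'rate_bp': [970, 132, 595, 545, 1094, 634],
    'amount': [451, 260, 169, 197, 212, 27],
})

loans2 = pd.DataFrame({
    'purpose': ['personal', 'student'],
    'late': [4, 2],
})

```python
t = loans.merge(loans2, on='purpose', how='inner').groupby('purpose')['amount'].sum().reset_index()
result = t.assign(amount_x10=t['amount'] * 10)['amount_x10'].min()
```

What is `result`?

6530

merge on 'purpose' (how='inner') → 6 rows:
    purpose  rate_bp  amount  late
0   student      970     451     2
1  personal      132     260     4
2  personal      595     169     4
3  personal      545     197     4
4   student     1094     212     2
5  personal      634      27     4
group by purpose, sum of amount:
purpose
personal    653
student     663
Name: amount, dtype: int64
reset_index():
    purpose  amount
0  personal     653
1   student     663
add column amount_x10 = t['amount'] * 10:
    purpose  amount  amount_x10
0  personal     653        6530
1   student     663        6630
Finally, min of column 'amount_x10' = 6530.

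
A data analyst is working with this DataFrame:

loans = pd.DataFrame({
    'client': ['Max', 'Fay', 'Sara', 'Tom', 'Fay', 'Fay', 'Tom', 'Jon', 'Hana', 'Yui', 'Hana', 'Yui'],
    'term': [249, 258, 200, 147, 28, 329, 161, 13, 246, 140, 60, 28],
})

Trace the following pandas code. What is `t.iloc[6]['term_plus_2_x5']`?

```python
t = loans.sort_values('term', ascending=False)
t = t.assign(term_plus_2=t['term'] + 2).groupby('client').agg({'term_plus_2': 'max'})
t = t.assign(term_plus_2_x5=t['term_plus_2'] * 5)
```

sort by term descending:
   client  term
5     Fay   329
1     Fay   258
0     Max   249
8    Hana   246
2    Sara   200
6     Tom   161
3     Tom   147
9     Yui   140
10   Hana    60
4     Fay    28
11    Yui    28
7     Jon    13
add column term_plus_2 = t['term'] + 2:
   client  term  term_plus_2
5     Fay   329          331
1     Fay   258          260
0     Max   249          251
8    Hana   246          248
2    Sara   200          202
6     Tom   161          163
3     Tom   147          149
9     Yui   140          142
10   Hana    60           62
4     Fay    28           30
11    Yui    28           30
7     Jon    13           15
group by client, max of term_plus_2:
        term_plus_2
client             
Fay             331
Hana            248
Jon              15
Max             251
Sara            202
Tom             163
Yui             142
add column term_plus_2_x5 = t['term_plus_2'] * 5:
        term_plus_2  term_plus_2_x5
client                             
Fay             331            1655
Hana            248            1240
Jon              15              75
Max             251            1255
Sara            202            1010
Tom             163             815
Yui             142             710
The value at position 6, column 'term_plus_2_x5' is 710.

710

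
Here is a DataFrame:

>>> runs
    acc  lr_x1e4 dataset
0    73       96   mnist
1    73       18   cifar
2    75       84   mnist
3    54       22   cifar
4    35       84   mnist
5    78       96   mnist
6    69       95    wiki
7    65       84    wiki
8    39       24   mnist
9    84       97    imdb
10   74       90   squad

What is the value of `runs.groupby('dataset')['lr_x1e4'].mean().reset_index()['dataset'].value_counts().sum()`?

5

group by dataset, mean of lr_x1e4:
dataset
cifar    20.0
imdb     97.0
mnist    76.8
squad    90.0
wiki     89.5
Name: lr_x1e4, dtype: float64
reset_index():
  dataset  lr_x1e4
0   cifar     20.0
1    imdb     97.0
2   mnist     76.8
3   squad     90.0
4    wiki     89.5
value_counts of dataset:
dataset
cifar    1
imdb     1
mnist    1
squad    1
wiki     1
Name: count, dtype: int64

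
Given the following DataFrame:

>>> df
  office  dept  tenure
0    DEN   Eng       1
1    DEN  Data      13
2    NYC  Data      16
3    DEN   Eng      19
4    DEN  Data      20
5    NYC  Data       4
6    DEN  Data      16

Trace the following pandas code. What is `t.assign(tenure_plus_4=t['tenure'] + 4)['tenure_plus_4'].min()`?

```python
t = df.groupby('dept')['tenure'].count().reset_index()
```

group by dept, count of tenure:
dept
Data    5
Eng     2
Name: tenure, dtype: int64
reset_index():
   dept  tenure
0  Data       5
1   Eng       2
add column tenure_plus_4 = t['tenure'] + 4:
   dept  tenure  tenure_plus_4
0  Data       5              9
1   Eng       2              6
Finally, min of column 'tenure_plus_4' = 6.

6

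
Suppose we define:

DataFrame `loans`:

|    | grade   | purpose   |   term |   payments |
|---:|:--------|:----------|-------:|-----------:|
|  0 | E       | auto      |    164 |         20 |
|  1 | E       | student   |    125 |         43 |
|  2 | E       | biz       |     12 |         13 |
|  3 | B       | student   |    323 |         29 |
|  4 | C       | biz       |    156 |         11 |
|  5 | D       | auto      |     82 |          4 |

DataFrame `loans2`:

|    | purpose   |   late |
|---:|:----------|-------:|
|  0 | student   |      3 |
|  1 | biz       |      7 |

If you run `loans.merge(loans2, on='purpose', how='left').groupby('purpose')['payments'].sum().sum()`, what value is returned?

120

merge on 'purpose' (how='left') → 6 rows:
  grade  purpose  term  payments  late
0     E     auto   164        20   NaN
1     E  student   125        43   3.0
2     E      biz    12        13   7.0
3     B  student   323        29   3.0
4     C      biz   156        11   7.0
5     D     auto    82         4   NaN
group by purpose, sum of payments:
purpose
auto       24
biz        24
student    72
Name: payments, dtype: int64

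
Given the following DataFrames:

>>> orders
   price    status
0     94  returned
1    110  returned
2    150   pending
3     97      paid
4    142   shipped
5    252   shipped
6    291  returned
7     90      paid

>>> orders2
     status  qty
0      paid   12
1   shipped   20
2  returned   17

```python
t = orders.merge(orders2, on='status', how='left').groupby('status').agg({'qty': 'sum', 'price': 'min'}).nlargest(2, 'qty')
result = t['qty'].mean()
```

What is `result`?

45.5

merge on 'status' (how='left') → 8 rows:
   price    status   qty
0     94  returned  17.0
1    110  returned  17.0
2    150   pending   NaN
3     97      paid  12.0
4    142   shipped  20.0
5    252   shipped  20.0
6    291  returned  17.0
7     90      paid  12.0
group by status: sum(qty), min(price):
           qty  price
status               
paid      24.0     90
pending    0.0    150
returned  51.0     94
shipped   40.0    142
take 2 rows with largest qty:
           qty  price
status               
returned  51.0     94
shipped   40.0    142
mean of column 'qty' → 45.5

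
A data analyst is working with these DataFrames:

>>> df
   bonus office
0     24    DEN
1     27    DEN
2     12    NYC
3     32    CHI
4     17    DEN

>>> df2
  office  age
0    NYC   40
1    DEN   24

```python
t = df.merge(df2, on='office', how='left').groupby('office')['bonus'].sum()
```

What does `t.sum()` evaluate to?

merge on 'office' (how='left') → 5 rows:
   bonus office   age
0     24    DEN  24.0
1     27    DEN  24.0
2     12    NYC  40.0
3     32    CHI   NaN
4     17    DEN  24.0
group by office, sum of bonus:
office
CHI    32
DEN    68
NYC    12
Name: bonus, dtype: int64

112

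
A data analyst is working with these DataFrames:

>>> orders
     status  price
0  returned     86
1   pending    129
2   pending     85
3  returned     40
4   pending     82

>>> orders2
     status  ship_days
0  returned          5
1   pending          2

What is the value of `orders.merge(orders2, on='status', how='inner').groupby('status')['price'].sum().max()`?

296

merge on 'status' (how='inner') → 5 rows:
     status  price  ship_days
0  returned     86          5
1   pending    129          2
2   pending     85          2
3  returned     40          5
4   pending     82          2
group by status, sum of price:
status
pending     296
returned    126
Name: price, dtype: int64
Taking the max of the resulting series gives 296.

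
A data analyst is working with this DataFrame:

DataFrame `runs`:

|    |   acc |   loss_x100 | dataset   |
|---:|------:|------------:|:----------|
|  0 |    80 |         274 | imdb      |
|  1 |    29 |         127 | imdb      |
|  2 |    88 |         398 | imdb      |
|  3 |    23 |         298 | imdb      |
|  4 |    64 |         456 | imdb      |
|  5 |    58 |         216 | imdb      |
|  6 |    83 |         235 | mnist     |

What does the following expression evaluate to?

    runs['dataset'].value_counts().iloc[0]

6

value_counts of dataset:
dataset
imdb     6
mnist    1
Name: count, dtype: int64
The value at position 0 is 6.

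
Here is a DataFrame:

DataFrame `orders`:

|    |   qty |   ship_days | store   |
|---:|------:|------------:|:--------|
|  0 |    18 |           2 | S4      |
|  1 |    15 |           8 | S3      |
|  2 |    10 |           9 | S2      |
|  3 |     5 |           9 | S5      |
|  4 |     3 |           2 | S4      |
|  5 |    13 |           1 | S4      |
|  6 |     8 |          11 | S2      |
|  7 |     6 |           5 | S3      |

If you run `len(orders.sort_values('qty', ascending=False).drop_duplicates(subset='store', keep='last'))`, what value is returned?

sort by qty descending:
   qty  ship_days store
0   18          2    S4
1   15          8    S3
5   13          1    S4
2   10          9    S2
6    8         11    S2
7    6          5    S3
3    5          9    S5
4    3          2    S4
drop duplicate store (keep=last):
   qty  ship_days store
6    8         11    S2
7    6          5    S3
3    5          9    S5
4    3          2    S4
number of rows → 4

4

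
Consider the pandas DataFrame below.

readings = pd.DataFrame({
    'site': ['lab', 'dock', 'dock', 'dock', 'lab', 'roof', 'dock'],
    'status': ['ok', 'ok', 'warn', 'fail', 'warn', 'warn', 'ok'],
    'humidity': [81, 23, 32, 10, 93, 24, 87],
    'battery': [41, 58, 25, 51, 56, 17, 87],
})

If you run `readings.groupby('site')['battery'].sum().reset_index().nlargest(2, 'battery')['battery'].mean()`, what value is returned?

159.0

group by site, sum of battery:
site
dock    221
lab      97
roof     17
Name: battery, dtype: int64
reset_index():
   site  battery
0  dock      221
1   lab       97
2  roof       17
take 2 rows with largest battery:
   site  battery
0  dock      221
1   lab       97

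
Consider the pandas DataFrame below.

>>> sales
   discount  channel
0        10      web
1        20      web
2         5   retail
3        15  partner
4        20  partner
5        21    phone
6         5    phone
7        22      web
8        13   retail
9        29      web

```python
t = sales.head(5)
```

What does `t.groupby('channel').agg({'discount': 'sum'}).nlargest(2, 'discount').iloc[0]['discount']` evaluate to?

35

take first 5 rows:
   discount  channel
0        10      web
1        20      web
2         5   retail
3        15  partner
4        20  partner
group by channel, sum of discount:
         discount
channel          
partner        35
retail          5
web            30
take 2 rows with largest discount:
         discount
channel          
partner        35
web            30
value at position 0, column 'discount' → 35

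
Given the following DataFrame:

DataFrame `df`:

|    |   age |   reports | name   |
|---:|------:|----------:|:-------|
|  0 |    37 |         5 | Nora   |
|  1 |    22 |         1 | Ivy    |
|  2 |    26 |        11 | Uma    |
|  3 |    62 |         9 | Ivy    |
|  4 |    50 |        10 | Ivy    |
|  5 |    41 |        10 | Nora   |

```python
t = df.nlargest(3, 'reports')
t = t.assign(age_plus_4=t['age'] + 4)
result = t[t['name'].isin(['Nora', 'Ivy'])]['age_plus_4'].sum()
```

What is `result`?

99

take 3 rows with largest reports:
   age  reports  name
2   26       11   Uma
4   50       10   Ivy
5   41       10  Nora
add column age_plus_4 = t['age'] + 4:
   age  reports  name  age_plus_4
2   26       11   Uma          30
4   50       10   Ivy          54
5   41       10  Nora          45
filter rows where name in ['Nora', 'Ivy']:
   age  reports  name  age_plus_4
4   50       10   Ivy          54
5   41       10  Nora          45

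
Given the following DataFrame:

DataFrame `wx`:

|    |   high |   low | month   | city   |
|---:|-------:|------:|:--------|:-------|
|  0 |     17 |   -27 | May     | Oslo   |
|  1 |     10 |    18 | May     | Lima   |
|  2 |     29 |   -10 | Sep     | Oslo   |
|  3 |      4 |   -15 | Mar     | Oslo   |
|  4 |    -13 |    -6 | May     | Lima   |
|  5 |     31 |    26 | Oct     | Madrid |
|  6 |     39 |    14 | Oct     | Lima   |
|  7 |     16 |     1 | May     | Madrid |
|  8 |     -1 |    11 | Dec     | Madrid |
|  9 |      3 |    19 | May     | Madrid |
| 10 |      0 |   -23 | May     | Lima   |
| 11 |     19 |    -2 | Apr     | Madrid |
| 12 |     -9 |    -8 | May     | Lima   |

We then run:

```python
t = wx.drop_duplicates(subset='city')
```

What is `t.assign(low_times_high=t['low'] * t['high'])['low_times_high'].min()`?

-459

drop duplicate city (keep=first):
   high  low month    city
0    17  -27   May    Oslo
1    10   18   May    Lima
5    31   26   Oct  Madrid
add column low_times_high = t['low'] * t['high']:
   high  low month    city  low_times_high
0    17  -27   May    Oslo            -459
1    10   18   May    Lima             180
5    31   26   Oct  Madrid             806
Then the min of column 'low_times_high': -459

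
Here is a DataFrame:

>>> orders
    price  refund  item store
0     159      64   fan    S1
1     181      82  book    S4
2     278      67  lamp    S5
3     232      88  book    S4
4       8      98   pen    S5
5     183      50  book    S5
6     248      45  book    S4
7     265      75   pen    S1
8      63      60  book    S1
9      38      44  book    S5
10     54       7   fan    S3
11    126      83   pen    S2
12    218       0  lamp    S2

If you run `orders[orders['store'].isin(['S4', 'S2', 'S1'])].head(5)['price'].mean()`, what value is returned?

filter rows where store in ['S4', 'S2', 'S1']:
    price  refund  item store
0     159      64   fan    S1
1     181      82  book    S4
3     232      88  book    S4
6     248      45  book    S4
7     265      75   pen    S1
8      63      60  book    S1
11    126      83   pen    S2
12    218       0  lamp    S2
take first 5 rows:
   price  refund  item store
0    159      64   fan    S1
1    181      82  book    S4
3    232      88  book    S4
6    248      45  book    S4
7    265      75   pen    S1
Then the mean of column 'price': 217.0

217.0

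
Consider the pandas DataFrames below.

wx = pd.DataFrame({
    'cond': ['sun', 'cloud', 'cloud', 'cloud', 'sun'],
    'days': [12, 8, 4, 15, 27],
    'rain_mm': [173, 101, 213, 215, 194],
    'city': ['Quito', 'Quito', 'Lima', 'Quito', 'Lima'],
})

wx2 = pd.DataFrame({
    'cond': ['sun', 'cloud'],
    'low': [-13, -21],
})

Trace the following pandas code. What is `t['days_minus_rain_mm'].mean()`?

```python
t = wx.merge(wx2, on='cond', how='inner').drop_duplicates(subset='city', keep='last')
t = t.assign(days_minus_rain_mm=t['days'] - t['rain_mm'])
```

-183.5

merge on 'cond' (how='inner') → 5 rows:
    cond  days  rain_mm   city  low
0    sun    12      173  Quito  -13
1  cloud     8      101  Quito  -21
2  cloud     4      213   Lima  -21
3  cloud    15      215  Quito  -21
4    sun    27      194   Lima  -13
drop duplicate city (keep=last):
    cond  days  rain_mm   city  low
3  cloud    15      215  Quito  -21
4    sun    27      194   Lima  -13
add column days_minus_rain_mm = t['days'] - t['rain_mm']:
    cond  days  rain_mm   city  low  days_minus_rain_mm
3  cloud    15      215  Quito  -21                -200
4    sun    27      194   Lima  -13                -167
mean of column 'days_minus_rain_mm' → -183.5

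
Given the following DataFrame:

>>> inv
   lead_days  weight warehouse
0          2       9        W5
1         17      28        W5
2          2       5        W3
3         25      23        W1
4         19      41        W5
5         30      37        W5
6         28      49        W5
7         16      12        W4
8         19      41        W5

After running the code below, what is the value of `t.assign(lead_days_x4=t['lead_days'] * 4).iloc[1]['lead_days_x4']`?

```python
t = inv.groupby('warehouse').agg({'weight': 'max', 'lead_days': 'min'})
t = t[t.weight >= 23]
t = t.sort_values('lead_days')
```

group by warehouse: max(weight), min(lead_days):
           weight  lead_days
warehouse                   
W1             23         25
W3              5          2
W4             12         16
W5             49          2
filter rows where weight >= 23:
           weight  lead_days
warehouse                   
W1             23         25
W5             49          2
sort by lead_days:
           weight  lead_days
warehouse                   
W5             49          2
W1             23         25
add column lead_days_x4 = t['lead_days'] * 4:
           weight  lead_days  lead_days_x4
warehouse                                 
W5             49          2             8
W1             23         25           100

100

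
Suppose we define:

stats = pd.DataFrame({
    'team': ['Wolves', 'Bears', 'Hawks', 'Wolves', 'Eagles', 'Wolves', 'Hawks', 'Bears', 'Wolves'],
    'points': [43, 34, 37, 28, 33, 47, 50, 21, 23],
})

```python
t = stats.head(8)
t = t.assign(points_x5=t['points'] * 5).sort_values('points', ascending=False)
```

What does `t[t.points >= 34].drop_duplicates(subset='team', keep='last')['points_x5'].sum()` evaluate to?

take first 8 rows:
     team  points
0  Wolves      43
1   Bears      34
2   Hawks      37
3  Wolves      28
4  Eagles      33
5  Wolves      47
6   Hawks      50
7   Bears      21
add column points_x5 = t['points'] * 5:
     team  points  points_x5
0  Wolves      43        215
1   Bears      34        170
2   Hawks      37        185
3  Wolves      28        140
4  Eagles      33        165
5  Wolves      47        235
6   Hawks      50        250
7   Bears      21        105
sort by points descending:
     team  points  points_x5
6   Hawks      50        250
5  Wolves      47        235
0  Wolves      43        215
2   Hawks      37        185
1   Bears      34        170
4  Eagles      33        165
3  Wolves      28        140
7   Bears      21        105
filter rows where points >= 34:
     team  points  points_x5
6   Hawks      50        250
5  Wolves      47        235
0  Wolves      43        215
2   Hawks      37        185
1   Bears      34        170
drop duplicate team (keep=last):
     team  points  points_x5
0  Wolves      43        215
2   Hawks      37        185
1   Bears      34        170
Then the sum of column 'points_x5': 570

570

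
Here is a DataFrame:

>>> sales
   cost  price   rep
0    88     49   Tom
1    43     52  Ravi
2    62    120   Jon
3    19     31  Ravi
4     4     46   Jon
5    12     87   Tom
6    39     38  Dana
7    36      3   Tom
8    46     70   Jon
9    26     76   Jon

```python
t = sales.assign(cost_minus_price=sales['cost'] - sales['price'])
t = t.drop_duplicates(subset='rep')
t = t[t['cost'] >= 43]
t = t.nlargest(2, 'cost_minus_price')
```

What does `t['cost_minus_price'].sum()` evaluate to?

30

add column cost_minus_price = sales['cost'] - sales['price']:
   cost  price   rep  cost_minus_price
0    88     49   Tom                39
1    43     52  Ravi                -9
2    62    120   Jon               -58
3    19     31  Ravi               -12
4     4     46   Jon               -42
5    12     87   Tom               -75
6    39     38  Dana                 1
7    36      3   Tom                33
8    46     70   Jon               -24
9    26     76   Jon               -50
drop duplicate rep (keep=first):
   cost  price   rep  cost_minus_price
0    88     49   Tom                39
1    43     52  Ravi                -9
2    62    120   Jon               -58
6    39     38  Dana                 1
filter rows where cost >= 43:
   cost  price   rep  cost_minus_price
0    88     49   Tom                39
1    43     52  Ravi                -9
2    62    120   Jon               -58
take 2 rows with largest cost_minus_price:
   cost  price   rep  cost_minus_price
0    88     49   Tom                39
1    43     52  Ravi                -9
The sum of column 'cost_minus_price' is 30.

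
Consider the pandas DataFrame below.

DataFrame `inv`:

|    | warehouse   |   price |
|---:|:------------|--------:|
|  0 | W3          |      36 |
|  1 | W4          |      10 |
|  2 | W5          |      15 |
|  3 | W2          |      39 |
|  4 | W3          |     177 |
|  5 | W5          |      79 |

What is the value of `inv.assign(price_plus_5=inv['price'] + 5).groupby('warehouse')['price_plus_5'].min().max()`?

add column price_plus_5 = inv['price'] + 5:
  warehouse  price  price_plus_5
0        W3     36            41
1        W4     10            15
2        W5     15            20
3        W2     39            44
4        W3    177           182
5        W5     79            84
group by warehouse, min of price_plus_5:
warehouse
W2    44
W3    41
W4    15
W5    20
Name: price_plus_5, dtype: int64
Finally, max of the resulting series = 44.

44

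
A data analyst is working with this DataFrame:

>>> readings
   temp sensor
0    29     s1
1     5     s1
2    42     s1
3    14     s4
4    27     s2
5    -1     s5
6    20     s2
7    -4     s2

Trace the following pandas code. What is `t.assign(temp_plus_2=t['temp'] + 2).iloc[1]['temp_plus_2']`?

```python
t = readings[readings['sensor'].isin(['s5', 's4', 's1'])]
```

filter rows where sensor in ['s5', 's4', 's1']:
   temp sensor
0    29     s1
1     5     s1
2    42     s1
3    14     s4
5    -1     s5
add column temp_plus_2 = t['temp'] + 2:
   temp sensor  temp_plus_2
0    29     s1           31
1     5     s1            7
2    42     s1           44
3    14     s4           16
5    -1     s5            1
The value at position 1, column 'temp_plus_2' is 7.

7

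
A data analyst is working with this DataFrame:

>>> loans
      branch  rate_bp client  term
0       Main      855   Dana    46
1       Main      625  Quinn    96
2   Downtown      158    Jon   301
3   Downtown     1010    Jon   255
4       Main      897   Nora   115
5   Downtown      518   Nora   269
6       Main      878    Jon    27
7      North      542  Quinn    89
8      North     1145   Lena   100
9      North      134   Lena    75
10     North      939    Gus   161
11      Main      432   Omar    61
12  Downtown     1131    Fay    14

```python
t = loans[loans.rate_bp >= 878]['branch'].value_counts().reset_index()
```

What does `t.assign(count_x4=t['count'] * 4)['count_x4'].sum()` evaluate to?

24

filter rows where rate_bp >= 878:
      branch  rate_bp client  term
3   Downtown     1010    Jon   255
4       Main      897   Nora   115
6       Main      878    Jon    27
8      North     1145   Lena   100
10     North      939    Gus   161
12  Downtown     1131    Fay    14
value_counts of branch:
branch
Downtown    2
Main        2
North       2
Name: count, dtype: int64
reset_index():
     branch  count
0  Downtown      2
1      Main      2
2     North      2
add column count_x4 = t['count'] * 4:
     branch  count  count_x4
0  Downtown      2         8
1      Main      2         8
2     North      2         8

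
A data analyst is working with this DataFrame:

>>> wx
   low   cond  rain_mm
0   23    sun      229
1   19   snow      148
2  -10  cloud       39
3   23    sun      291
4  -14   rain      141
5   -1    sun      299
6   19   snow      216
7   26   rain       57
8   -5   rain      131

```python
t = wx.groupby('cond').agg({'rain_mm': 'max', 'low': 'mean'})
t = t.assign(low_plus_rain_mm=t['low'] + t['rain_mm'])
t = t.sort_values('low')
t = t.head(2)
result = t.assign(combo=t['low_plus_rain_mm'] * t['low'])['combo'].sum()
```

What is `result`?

group by cond: max(rain_mm), mean(low):
       rain_mm        low
cond                     
cloud       39 -10.000000
rain       141   2.333333
snow       216  19.000000
sun        299  15.000000
add column low_plus_rain_mm = t['low'] + t['rain_mm']:
       rain_mm        low  low_plus_rain_mm
cond                                       
cloud       39 -10.000000         29.000000
rain       141   2.333333        143.333333
snow       216  19.000000        235.000000
sun        299  15.000000        314.000000
sort by low:
       rain_mm        low  low_plus_rain_mm
cond                                       
cloud       39 -10.000000         29.000000
rain       141   2.333333        143.333333
sun        299  15.000000        314.000000
snow       216  19.000000        235.000000
take first 2 rows:
       rain_mm        low  low_plus_rain_mm
cond                                       
cloud       39 -10.000000         29.000000
rain       141   2.333333        143.333333
add column combo = t['low_plus_rain_mm'] * t['low']:
       rain_mm        low  low_plus_rain_mm       combo
cond                                                   
cloud       39 -10.000000         29.000000 -290.000000
rain       141   2.333333        143.333333  334.444444
Hence 44.4444444444.

44.4444444444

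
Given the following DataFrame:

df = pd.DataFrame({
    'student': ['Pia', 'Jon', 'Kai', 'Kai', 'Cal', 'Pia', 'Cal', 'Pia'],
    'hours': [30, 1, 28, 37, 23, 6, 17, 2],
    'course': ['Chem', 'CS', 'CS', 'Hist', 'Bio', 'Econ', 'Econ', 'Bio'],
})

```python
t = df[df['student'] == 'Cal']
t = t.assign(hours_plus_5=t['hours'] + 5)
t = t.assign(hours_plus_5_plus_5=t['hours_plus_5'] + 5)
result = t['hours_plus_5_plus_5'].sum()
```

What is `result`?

60

filter rows where student == 'Cal':
  student  hours course
4     Cal     23    Bio
6     Cal     17   Econ
add column hours_plus_5 = t['hours'] + 5:
  student  hours course  hours_plus_5
4     Cal     23    Bio            28
6     Cal     17   Econ            22
add column hours_plus_5_plus_5 = t['hours_plus_5'] + 5:
  student  hours course  hours_plus_5  hours_plus_5_plus_5
4     Cal     23    Bio            28                   33
6     Cal     17   Econ            22                   27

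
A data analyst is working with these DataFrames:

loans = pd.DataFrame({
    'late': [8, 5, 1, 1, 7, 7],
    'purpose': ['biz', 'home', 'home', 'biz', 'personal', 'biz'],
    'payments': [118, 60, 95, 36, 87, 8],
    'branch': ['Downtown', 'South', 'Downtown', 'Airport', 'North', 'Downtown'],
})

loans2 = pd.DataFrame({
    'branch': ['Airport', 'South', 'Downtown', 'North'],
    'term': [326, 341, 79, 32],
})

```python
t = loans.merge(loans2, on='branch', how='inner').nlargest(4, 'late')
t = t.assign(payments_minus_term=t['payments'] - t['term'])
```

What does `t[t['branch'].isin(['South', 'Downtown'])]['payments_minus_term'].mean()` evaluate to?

-104.333333333

merge on 'branch' (how='inner') → 6 rows:
   late   purpose  payments    branch  term
0     8       biz       118  Downtown    79
1     5      home        60     South   341
2     1      home        95  Downtown    79
3     1       biz        36   Airport   326
4     7  personal        87     North    32
5     7       biz         8  Downtown    79
take 4 rows with largest late:
   late   purpose  payments    branch  term
0     8       biz       118  Downtown    79
4     7  personal        87     North    32
5     7       biz         8  Downtown    79
1     5      home        60     South   341
add column payments_minus_term = t['payments'] - t['term']:
   late   purpose  payments    branch  term  payments_minus_term
0     8       biz       118  Downtown    79                   39
4     7  personal        87     North    32                   55
5     7       biz         8  Downtown    79                  -71
1     5      home        60     South   341                 -281
filter rows where branch in ['South', 'Downtown']:
   late purpose  payments    branch  term  payments_minus_term
0     8     biz       118  Downtown    79                   39
5     7     biz         8  Downtown    79                  -71
1     5    home        60     South   341                 -281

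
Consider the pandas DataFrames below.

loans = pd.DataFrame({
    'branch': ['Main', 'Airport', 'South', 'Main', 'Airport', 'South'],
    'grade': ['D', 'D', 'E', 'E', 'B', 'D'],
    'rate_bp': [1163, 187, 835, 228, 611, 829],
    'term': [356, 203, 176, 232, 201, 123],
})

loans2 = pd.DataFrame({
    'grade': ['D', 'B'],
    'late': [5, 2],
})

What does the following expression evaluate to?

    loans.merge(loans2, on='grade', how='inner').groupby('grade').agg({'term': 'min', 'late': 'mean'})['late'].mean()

merge on 'grade' (how='inner') → 4 rows:
    branch grade  rate_bp  term  late
0     Main     D     1163   356     5
1  Airport     D      187   203     5
2  Airport     B      611   201     2
3    South     D      829   123     5
group by grade: min(term), mean(late):
       term  late
grade            
B       201   2.0
D       123   5.0
Then the mean of column 'late': 3.5

3.5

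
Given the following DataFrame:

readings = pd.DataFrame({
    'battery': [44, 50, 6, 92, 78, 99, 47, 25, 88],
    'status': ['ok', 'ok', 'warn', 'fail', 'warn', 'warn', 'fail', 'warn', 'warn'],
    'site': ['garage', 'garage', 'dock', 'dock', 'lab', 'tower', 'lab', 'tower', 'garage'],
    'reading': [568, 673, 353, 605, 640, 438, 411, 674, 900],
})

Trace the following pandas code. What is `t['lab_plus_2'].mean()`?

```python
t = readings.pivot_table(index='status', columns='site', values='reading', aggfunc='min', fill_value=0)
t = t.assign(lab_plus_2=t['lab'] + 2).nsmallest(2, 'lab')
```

pivot: rows=status, cols=site, min(reading):
site    dock  garage  lab  tower
status                          
fail     605       0  411      0
ok         0     568    0      0
warn     353     900  640    438
add column lab_plus_2 = t['lab'] + 2:
site    dock  garage  lab  tower  lab_plus_2
status                                      
fail     605       0  411      0         413
ok         0     568    0      0           2
warn     353     900  640    438         642
take 2 rows with smallest lab:
site    dock  garage  lab  tower  lab_plus_2
status                                      
ok         0     568    0      0           2
fail     605       0  411      0         413
So mean() = 207.5.

207.5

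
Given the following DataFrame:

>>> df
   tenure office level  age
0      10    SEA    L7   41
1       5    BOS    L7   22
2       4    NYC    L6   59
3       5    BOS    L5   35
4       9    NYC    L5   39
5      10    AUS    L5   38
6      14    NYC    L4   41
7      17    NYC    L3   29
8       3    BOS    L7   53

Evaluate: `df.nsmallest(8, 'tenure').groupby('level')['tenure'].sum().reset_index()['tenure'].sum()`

take 8 rows with smallest tenure:
   tenure office level  age
8       3    BOS    L7   53
2       4    NYC    L6   59
1       5    BOS    L7   22
3       5    BOS    L5   35
4       9    NYC    L5   39
0      10    SEA    L7   41
5      10    AUS    L5   38
6      14    NYC    L4   41
group by level, sum of tenure:
level
L4    14
L5    24
L6     4
L7    18
Name: tenure, dtype: int64
reset_index():
  level  tenure
0    L4      14
1    L5      24
2    L6       4
3    L7      18

60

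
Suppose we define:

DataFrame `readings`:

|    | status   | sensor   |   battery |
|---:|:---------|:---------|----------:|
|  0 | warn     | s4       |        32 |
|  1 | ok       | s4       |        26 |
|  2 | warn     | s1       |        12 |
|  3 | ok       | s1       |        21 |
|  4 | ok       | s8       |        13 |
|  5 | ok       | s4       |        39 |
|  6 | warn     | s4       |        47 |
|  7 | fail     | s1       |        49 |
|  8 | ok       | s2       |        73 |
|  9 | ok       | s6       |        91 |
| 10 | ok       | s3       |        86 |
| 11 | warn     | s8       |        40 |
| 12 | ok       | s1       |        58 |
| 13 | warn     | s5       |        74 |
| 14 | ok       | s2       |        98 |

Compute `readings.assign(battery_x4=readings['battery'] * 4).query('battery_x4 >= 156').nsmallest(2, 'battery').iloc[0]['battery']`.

39

add column battery_x4 = readings['battery'] * 4:
   status sensor  battery  battery_x4
0    warn     s4       32         128
1      ok     s4       26         104
2    warn     s1       12          48
3      ok     s1       21          84
4      ok     s8       13          52
5      ok     s4       39         156
6    warn     s4       47         188
7    fail     s1       49         196
8      ok     s2       73         292
9      ok     s6       91         364
10     ok     s3       86         344
11   warn     s8       40         160
12     ok     s1       58         232
13   warn     s5       74         296
14     ok     s2       98         392
filter rows where battery_x4 >= 156:
   status sensor  battery  battery_x4
5      ok     s4       39         156
6    warn     s4       47         188
7    fail     s1       49         196
8      ok     s2       73         292
9      ok     s6       91         364
10     ok     s3       86         344
11   warn     s8       40         160
12     ok     s1       58         232
13   warn     s5       74         296
14     ok     s2       98         392
take 2 rows with smallest battery:
   status sensor  battery  battery_x4
5      ok     s4       39         156
11   warn     s8       40         160
The value at position 0, column 'battery' is 39.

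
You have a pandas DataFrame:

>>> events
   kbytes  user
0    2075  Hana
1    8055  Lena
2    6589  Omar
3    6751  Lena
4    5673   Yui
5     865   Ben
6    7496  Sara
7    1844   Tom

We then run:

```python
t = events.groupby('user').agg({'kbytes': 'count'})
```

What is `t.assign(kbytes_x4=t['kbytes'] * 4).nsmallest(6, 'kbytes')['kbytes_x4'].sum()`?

group by user, count of kbytes:
      kbytes
user        
Ben        1
Hana       1
Lena       2
Omar       1
Sara       1
Tom        1
Yui        1
add column kbytes_x4 = t['kbytes'] * 4:
      kbytes  kbytes_x4
user                   
Ben        1          4
Hana       1          4
Lena       2          8
Omar       1          4
Sara       1          4
Tom        1          4
Yui        1          4
take 6 rows with smallest kbytes:
      kbytes  kbytes_x4
user                   
Ben        1          4
Hana       1          4
Omar       1          4
Sara       1          4
Tom        1          4
Yui        1          4
sum of column 'kbytes_x4' → 24

24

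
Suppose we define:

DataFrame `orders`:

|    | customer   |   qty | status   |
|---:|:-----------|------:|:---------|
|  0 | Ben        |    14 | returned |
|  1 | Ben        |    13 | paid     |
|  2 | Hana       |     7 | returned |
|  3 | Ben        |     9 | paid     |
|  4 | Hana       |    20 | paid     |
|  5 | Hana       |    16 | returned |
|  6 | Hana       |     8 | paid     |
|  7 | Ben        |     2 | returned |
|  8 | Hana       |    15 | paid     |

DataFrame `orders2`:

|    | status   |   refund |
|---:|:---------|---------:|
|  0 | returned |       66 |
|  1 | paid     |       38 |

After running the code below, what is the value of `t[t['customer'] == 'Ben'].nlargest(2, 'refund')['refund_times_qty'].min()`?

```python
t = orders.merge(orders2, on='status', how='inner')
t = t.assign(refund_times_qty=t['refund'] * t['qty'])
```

132

merge on 'status' (how='inner') → 9 rows:
  customer  qty    status  refund
0      Ben   14  returned      66
1      Ben   13      paid      38
2     Hana    7  returned      66
3      Ben    9      paid      38
4     Hana   20      paid      38
5     Hana   16  returned      66
6     Hana    8      paid      38
7      Ben    2  returned      66
8     Hana   15      paid      38
add column refund_times_qty = t['refund'] * t['qty']:
  customer  qty    status  refund  refund_times_qty
0      Ben   14  returned      66               924
1      Ben   13      paid      38               494
2     Hana    7  returned      66               462
3      Ben    9      paid      38               342
4     Hana   20      paid      38               760
5     Hana   16  returned      66              1056
6     Hana    8      paid      38               304
7      Ben    2  returned      66               132
8     Hana   15      paid      38               570
filter rows where customer == 'Ben':
  customer  qty    status  refund  refund_times_qty
0      Ben   14  returned      66               924
1      Ben   13      paid      38               494
3      Ben    9      paid      38               342
7      Ben    2  returned      66               132
take 2 rows with largest refund:
  customer  qty    status  refund  refund_times_qty
0      Ben   14  returned      66               924
7      Ben    2  returned      66               132
Finally, min of column 'refund_times_qty' = 132.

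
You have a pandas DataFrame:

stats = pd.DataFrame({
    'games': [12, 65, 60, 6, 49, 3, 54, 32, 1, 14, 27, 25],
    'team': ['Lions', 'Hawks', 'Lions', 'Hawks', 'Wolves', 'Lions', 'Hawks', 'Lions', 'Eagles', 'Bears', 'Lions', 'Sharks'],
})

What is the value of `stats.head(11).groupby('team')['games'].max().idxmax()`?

take first 11 rows:
    games    team
0      12   Lions
1      65   Hawks
2      60   Lions
3       6   Hawks
4      49  Wolves
5       3   Lions
6      54   Hawks
7      32   Lions
8       1  Eagles
9      14   Bears
10     27   Lions
group by team, max of games:
team
Bears     14
Eagles     1
Hawks     65
Lions     60
Wolves    49
Name: games, dtype: int64
The label with the largest value is Hawks.

Hawks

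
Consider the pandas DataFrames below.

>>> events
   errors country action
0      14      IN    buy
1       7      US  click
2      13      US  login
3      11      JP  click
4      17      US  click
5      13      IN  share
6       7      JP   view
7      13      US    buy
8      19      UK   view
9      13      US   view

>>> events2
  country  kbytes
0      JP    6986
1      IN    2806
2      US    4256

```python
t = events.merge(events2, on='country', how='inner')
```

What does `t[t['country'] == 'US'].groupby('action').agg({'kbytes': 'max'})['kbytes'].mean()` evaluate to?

merge on 'country' (how='inner') → 9 rows:
   errors country action  kbytes
0      14      IN    buy    2806
1       7      US  click    4256
2      13      US  login    4256
3      11      JP  click    6986
4      17      US  click    4256
5      13      IN  share    2806
6       7      JP   view    6986
7      13      US    buy    4256
8      13      US   view    4256
filter rows where country == 'US':
   errors country action  kbytes
1       7      US  click    4256
2      13      US  login    4256
4      17      US  click    4256
7      13      US    buy    4256
8      13      US   view    4256
group by action, max of kbytes:
        kbytes
action        
buy       4256
click     4256
login     4256
view      4256

4256.0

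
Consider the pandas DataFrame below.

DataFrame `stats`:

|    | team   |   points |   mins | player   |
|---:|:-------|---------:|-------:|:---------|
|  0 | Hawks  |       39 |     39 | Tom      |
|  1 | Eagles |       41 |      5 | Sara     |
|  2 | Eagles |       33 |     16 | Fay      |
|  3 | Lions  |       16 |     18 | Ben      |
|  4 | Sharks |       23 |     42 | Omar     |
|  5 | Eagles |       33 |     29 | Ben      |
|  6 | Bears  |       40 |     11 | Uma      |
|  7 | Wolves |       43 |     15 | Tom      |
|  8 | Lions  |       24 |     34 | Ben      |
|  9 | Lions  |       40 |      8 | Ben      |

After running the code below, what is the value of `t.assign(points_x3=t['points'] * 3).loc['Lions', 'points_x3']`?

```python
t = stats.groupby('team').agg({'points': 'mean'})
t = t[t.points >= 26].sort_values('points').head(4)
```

80.0

group by team, mean of points:
           points
team             
Bears   40.000000
Eagles  35.666667
Hawks   39.000000
Lions   26.666667
Sharks  23.000000
Wolves  43.000000
filter rows where points >= 26:
           points
team             
Bears   40.000000
Eagles  35.666667
Hawks   39.000000
Lions   26.666667
Wolves  43.000000
sort by points:
           points
team             
Lions   26.666667
Eagles  35.666667
Hawks   39.000000
Bears   40.000000
Wolves  43.000000
take first 4 rows:
           points
team             
Lions   26.666667
Eagles  35.666667
Hawks   39.000000
Bears   40.000000
add column points_x3 = t['points'] * 3:
           points  points_x3
team                        
Lions   26.666667       80.0
Eagles  35.666667      107.0
Hawks   39.000000      117.0
Bears   40.000000      120.0
Then the value at row 'Lions', column 'points_x3': 80.0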